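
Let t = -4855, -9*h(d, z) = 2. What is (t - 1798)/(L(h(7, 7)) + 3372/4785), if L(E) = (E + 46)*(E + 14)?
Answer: -859534335/81576404 ≈ -10.537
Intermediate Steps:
h(d, z) = -2/9 (h(d, z) = -⅑*2 = -2/9)
L(E) = (14 + E)*(46 + E) (L(E) = (46 + E)*(14 + E) = (14 + E)*(46 + E))
(t - 1798)/(L(h(7, 7)) + 3372/4785) = (-4855 - 1798)/((644 + (-2/9)² + 60*(-2/9)) + 3372/4785) = -6653/((644 + 4/81 - 40/3) + 3372*(1/4785)) = -6653/(51088/81 + 1124/1595) = -6653/81576404/129195 = -6653*129195/81576404 = -859534335/81576404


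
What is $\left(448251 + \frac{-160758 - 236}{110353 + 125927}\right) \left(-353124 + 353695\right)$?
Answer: $\frac{30238043099153}{118140} \approx 2.5595 \cdot 10^{8}$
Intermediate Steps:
$\left(448251 + \frac{-160758 - 236}{110353 + 125927}\right) \left(-353124 + 353695\right) = \left(448251 - \frac{160994}{236280}\right) 571 = \left(448251 - \frac{80497}{118140}\right) 571 = \frac{52956292643}{118140} \cdot 571 = \frac{30238043099153}{118140}$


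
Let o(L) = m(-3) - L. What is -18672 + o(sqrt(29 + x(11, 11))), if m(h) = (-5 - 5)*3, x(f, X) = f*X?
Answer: -18702 - 5*sqrt(6) ≈ -18714.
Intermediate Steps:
x(f, X) = X*f
m(h) = -30 (m(h) = -10*3 = -30)
o(L) = -30 - L
-18672 + o(sqrt(29 + x(11, 11))) = -18672 + (-30 - sqrt(29 + 11*11)) = -18672 + (-30 - sqrt(29 + 121)) = -18672 + (-30 - sqrt(150)) = -18672 + (-30 - 5*sqrt(6)) = -18702 - 5*sqrt(6)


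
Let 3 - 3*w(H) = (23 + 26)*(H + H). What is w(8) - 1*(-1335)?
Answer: 3224/3 ≈ 1074.7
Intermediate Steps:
w(H) = 1 - 98*H/3 (w(H) = 1 - (23 + 26)*(H + H)/3 = 1 - 49*2*H/3 = 1 - 98*H/3)
w(8) - 1*(-1335) = (1 - 98/3*8) - 1*(-1335) = (1 - 784/3) + 1335 = -781/3 + 1335 = 3224/3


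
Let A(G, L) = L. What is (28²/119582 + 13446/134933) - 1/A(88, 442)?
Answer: 370657057721/3565958319326 ≈ 0.10394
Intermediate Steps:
(28²/119582 + 13446/134933) - 1/A(88, 442) = (28²/119582 + 13446/134933) - 1/442 = (784*(1/119582) + 13446*(1/134933)) - 1*1/442 = (392/59791 + 13446/134933) - 1/442 = 856843522/8067779003 - 1/442 = 370657057721/3565958319326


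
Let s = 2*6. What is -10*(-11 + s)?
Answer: -10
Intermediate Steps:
s = 12
-10*(-11 + s) = -10*(-11 + 12) = -10*1 = -10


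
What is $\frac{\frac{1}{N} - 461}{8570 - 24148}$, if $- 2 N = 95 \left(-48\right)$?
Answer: $\frac{1051079}{35517840} \approx 0.029593$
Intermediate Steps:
$N = 2280$ ($N = - \frac{95 \left(-48\right)}{2} = \left(- \frac{1}{2}\right) \left(-4560\right) = 2280$)
$\frac{\frac{1}{N} - 461}{8570 - 24148} = \frac{\frac{1}{2280} - 461}{8570 - 24148} = \frac{\frac{1}{2280} - 461}{-15578} = \left(- \frac{1051079}{2280}\right) \left(- \frac{1}{15578}\right) = \frac{1051079}{35517840}$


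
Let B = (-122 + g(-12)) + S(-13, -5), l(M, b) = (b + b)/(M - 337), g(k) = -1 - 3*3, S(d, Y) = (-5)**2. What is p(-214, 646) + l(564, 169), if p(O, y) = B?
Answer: -23951/227 ≈ -105.51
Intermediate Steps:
S(d, Y) = 25
g(k) = -10 (g(k) = -1 - 9 = -10)
l(M, b) = 2*b/(-337 + M) (l(M, b) = (2*b)/(-337 + M) = 2*b/(-337 + M))
B = -107 (B = (-122 - 10) + 25 = -132 + 25 = -107)
p(O, y) = -107
p(-214, 646) + l(564, 169) = -107 + 2*169/(-337 + 564) = -107 + 2*169/227 = -107 + 2*169*(1/227) = -107 + 338/227 = -23951/227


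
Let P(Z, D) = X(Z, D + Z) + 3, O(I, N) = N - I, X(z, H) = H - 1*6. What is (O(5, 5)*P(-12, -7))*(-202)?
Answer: 0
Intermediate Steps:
X(z, H) = -6 + H (X(z, H) = H - 6 = -6 + H)
P(Z, D) = -3 + D + Z (P(Z, D) = (-6 + (D + Z)) + 3 = (-6 + D + Z) + 3 = -3 + D + Z)
(O(5, 5)*P(-12, -7))*(-202) = ((5 - 1*5)*(-3 - 7 - 12))*(-202) = ((5 - 5)*(-22))*(-202) = (0*(-22))*(-202) = 0*(-202) = 0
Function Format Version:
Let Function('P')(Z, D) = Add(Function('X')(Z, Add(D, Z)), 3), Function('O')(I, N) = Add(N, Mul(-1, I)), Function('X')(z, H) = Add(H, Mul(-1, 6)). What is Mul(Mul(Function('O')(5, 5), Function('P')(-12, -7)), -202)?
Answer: 0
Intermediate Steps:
Function('X')(z, H) = Add(-6, H) (Function('X')(z, H) = Add(H, -6) = Add(-6, H))
Function('P')(Z, D) = Add(-3, D, Z) (Function('P')(Z, D) = Add(Add(-6, Add(D, Z)), 3) = Add(Add(-6, D, Z), 3) = Add(-3, D, Z))
Mul(Mul(Function('O')(5, 5), Function('P')(-12, -7)), -202) = Mul(Mul(Add(5, Mul(-1, 5)), Add(-3, -7, -12)), -202) = Mul(Mul(Add(5, -5), -22), -202) = Mul(Mul(0, -22), -202) = Mul(0, -202) = 0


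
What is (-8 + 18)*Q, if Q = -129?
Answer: -1290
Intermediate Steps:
(-8 + 18)*Q = (-8 + 18)*(-129) = 10*(-129) = -1290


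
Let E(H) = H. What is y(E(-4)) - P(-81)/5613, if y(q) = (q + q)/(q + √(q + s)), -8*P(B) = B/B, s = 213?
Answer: -1436735/8666472 - 8*√209/193 ≈ -0.76503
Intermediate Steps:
P(B) = -⅛ (P(B) = -B/(8*B) = -⅛*1 = -⅛)
y(q) = 2*q/(q + √(213 + q)) (y(q) = (q + q)/(q + √(q + 213)) = (2*q)/(q + √(213 + q)) = 2*q/(q + √(213 + q)))
y(E(-4)) - P(-81)/5613 = 2*(-4)/(-4 + √(213 - 4)) - (-1)/(8*5613) = 2*(-4)/(-4 + √209) - (-1)/(8*5613) = -8/(-4 + √209) - 1*(-1/44904) = -8/(-4 + √209) + 1/44904 = 1/44904 - 8/(-4 + √209)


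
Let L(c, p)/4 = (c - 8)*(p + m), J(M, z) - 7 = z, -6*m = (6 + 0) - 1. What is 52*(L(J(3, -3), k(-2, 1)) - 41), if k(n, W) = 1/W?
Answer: -6812/3 ≈ -2270.7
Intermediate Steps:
m = -⅚ (m = -((6 + 0) - 1)/6 = -(6 - 1)/6 = -⅙*5 = -⅚ ≈ -0.83333)
J(M, z) = 7 + z
L(c, p) = 4*(-8 + c)*(-⅚ + p) (L(c, p) = 4*((c - 8)*(p - ⅚)) = 4*((-8 + c)*(-⅚ + p)) = 4*(-8 + c)*(-⅚ + p))
52*(L(J(3, -3), k(-2, 1)) - 41) = 52*((80/3 - 32/1 - 10*(7 - 3)/3 + 4*(7 - 3)/1) - 41) = 52*((80/3 - 32*1 - 10/3*4 + 4*4*1) - 41) = 52*((80/3 - 32 - 40/3 + 16) - 41) = 52*(-8/3 - 41) = 52*(-131/3) = -6812/3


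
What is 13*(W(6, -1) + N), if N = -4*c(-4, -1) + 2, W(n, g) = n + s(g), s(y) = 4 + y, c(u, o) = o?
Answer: 195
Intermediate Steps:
W(n, g) = 4 + g + n (W(n, g) = n + (4 + g) = 4 + g + n)
N = 6 (N = -4*(-1) + 2 = 4 + 2 = 6)
13*(W(6, -1) + N) = 13*((4 - 1 + 6) + 6) = 13*(9 + 6) = 13*15 = 195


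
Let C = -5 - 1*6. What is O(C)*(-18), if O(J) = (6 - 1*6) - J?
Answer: -198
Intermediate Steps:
C = -11 (C = -5 - 6 = -11)
O(J) = -J (O(J) = (6 - 6) - J = 0 - J = -J)
O(C)*(-18) = -1*(-11)*(-18) = 11*(-18) = -198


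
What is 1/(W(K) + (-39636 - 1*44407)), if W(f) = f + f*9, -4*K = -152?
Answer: -1/83663 ≈ -1.1953e-5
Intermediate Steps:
K = 38 (K = -1/4*(-152) = 38)
W(f) = 10*f (W(f) = f + 9*f = 10*f)
1/(W(K) + (-39636 - 1*44407)) = 1/(10*38 + (-39636 - 1*44407)) = 1/(380 + (-39636 - 44407)) = 1/(380 - 84043) = 1/(-83663) = -1/83663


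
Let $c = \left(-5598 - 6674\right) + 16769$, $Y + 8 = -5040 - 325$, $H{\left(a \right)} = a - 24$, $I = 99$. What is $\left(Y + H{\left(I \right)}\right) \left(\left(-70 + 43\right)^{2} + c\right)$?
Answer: $-27687348$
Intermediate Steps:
$H{\left(a \right)} = -24 + a$ ($H{\left(a \right)} = a - 24 = -24 + a$)
$Y = -5373$ ($Y = -8 - 5365 = -5373$)
$c = 4497$ ($c = -12272 + 16769 = 4497$)
$\left(Y + H{\left(I \right)}\right) \left(\left(-70 + 43\right)^{2} + c\right) = \left(-5373 + \left(-24 + 99\right)\right) \left(\left(-70 + 43\right)^{2} + 4497\right) = \left(-5373 + 75\right) \left(\left(-27\right)^{2} + 4497\right) = - 5298 \left(729 + 4497\right) = \left(-5298\right) 5226 = -27687348$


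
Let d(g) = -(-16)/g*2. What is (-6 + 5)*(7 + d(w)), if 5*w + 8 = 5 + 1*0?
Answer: 139/3 ≈ 46.333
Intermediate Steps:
w = -⅗ (w = -8/5 + (5 + 1*0)/5 = -8/5 + (5 + 0)/5 = -8/5 + (⅕)*5 = -8/5 + 1 = -⅗ ≈ -0.60000)
d(g) = 32/g (d(g) = (16/g)*2 = 32/g)
(-6 + 5)*(7 + d(w)) = (-6 + 5)*(7 + 32/(-⅗)) = -(7 + 32*(-5/3)) = -(7 - 160/3) = -1*(-139/3) = 139/3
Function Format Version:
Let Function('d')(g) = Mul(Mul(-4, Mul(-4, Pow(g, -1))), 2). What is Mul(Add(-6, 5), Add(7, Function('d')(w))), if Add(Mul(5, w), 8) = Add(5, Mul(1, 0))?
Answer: Rational(139, 3) ≈ 46.333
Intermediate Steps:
w = Rational(-3, 5) (w = Add(Rational(-8, 5), Mul(Rational(1, 5), Add(5, Mul(1, 0)))) = Add(Rational(-8, 5), Mul(Rational(1, 5), Add(5, 0))) = Add(Rational(-8, 5), Mul(Rational(1, 5), 5)) = Add(Rational(-8, 5), 1) = Rational(-3, 5) ≈ -0.60000)
Function('d')(g) = Mul(32, Pow(g, -1)) (Function('d')(g) = Mul(Mul(16, Pow(g, -1)), 2) = Mul(32, Pow(g, -1)))
Mul(Add(-6, 5), Add(7, Function('d')(w))) = Mul(Add(-6, 5), Add(7, Mul(32, Pow(Rational(-3, 5), -1)))) = Mul(-1, Add(7, Mul(32, Rational(-5, 3)))) = Mul(-1, Add(7, Rational(-160, 3))) = Mul(-1, Rational(-139, 3)) = Rational(139, 3)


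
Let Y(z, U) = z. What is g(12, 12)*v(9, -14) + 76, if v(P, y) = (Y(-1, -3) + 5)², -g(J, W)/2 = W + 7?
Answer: -532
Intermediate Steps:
g(J, W) = -14 - 2*W (g(J, W) = -2*(W + 7) = -2*(7 + W) = -14 - 2*W)
v(P, y) = 16 (v(P, y) = (-1 + 5)² = 4² = 16)
g(12, 12)*v(9, -14) + 76 = (-14 - 2*12)*16 + 76 = (-14 - 24)*16 + 76 = -38*16 + 76 = -608 + 76 = -532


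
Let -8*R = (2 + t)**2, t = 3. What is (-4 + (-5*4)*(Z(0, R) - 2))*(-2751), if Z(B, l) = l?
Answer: -541947/2 ≈ -2.7097e+5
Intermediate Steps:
R = -25/8 (R = -(2 + 3)**2/8 = -1/8*5**2 = -1/8*25 = -25/8 ≈ -3.1250)
(-4 + (-5*4)*(Z(0, R) - 2))*(-2751) = (-4 + (-5*4)*(-25/8 - 2))*(-2751) = (-4 - 20*(-41/8))*(-2751) = (-4 + 205/2)*(-2751) = (197/2)*(-2751) = -541947/2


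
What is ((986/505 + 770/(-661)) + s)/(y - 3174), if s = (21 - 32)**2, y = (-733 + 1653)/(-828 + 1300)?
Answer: -2398544759/62471939555 ≈ -0.038394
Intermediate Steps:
y = 115/59 (y = 920/472 = 920*(1/472) = 115/59 ≈ 1.9492)
s = 121 (s = (-11)**2 = 121)
((986/505 + 770/(-661)) + s)/(y - 3174) = ((986/505 + 770/(-661)) + 121)/(115/59 - 3174) = ((986*(1/505) + 770*(-1/661)) + 121)/(-187151/59) = ((986/505 - 770/661) + 121)*(-59/187151) = (262896/333805 + 121)*(-59/187151) = (40653301/333805)*(-59/187151) = -2398544759/62471939555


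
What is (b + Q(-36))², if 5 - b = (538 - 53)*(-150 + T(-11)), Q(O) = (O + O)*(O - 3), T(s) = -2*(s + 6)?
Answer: 5000328369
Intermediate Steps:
T(s) = -12 - 2*s (T(s) = -2*(6 + s) = -12 - 2*s)
Q(O) = 2*O*(-3 + O) (Q(O) = (2*O)*(-3 + O) = 2*O*(-3 + O))
b = 67905 (b = 5 - (538 - 53)*(-150 + (-12 - 2*(-11))) = 5 - 485*(-150 + (-12 + 22)) = 5 - 485*(-150 + 10) = 5 - 485*(-140) = 5 - 1*(-67900) = 5 + 67900 = 67905)
(b + Q(-36))² = (67905 + 2*(-36)*(-3 - 36))² = (67905 + 2*(-36)*(-39))² = (67905 + 2808)² = 70713² = 5000328369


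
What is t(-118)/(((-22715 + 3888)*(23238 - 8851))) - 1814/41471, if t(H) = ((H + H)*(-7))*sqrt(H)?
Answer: -1814/41471 - 1652*I*sqrt(118)/270864049 ≈ -0.043741 - 6.6252e-5*I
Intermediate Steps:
t(H) = -14*H**(3/2) (t(H) = ((2*H)*(-7))*sqrt(H) = (-14*H)*sqrt(H) = -14*H**(3/2))
t(-118)/(((-22715 + 3888)*(23238 - 8851))) - 1814/41471 = (-(-1652)*I*sqrt(118))/(((-22715 + 3888)*(23238 - 8851))) - 1814/41471 = (-(-1652)*I*sqrt(118))/((-18827*14387)) - 1814*1/41471 = (1652*I*sqrt(118))/(-270864049) - 1814/41471 = (1652*I*sqrt(118))*(-1/270864049) - 1814/41471 = -1652*I*sqrt(118)/270864049 - 1814/41471 = -1814/41471 - 1652*I*sqrt(118)/270864049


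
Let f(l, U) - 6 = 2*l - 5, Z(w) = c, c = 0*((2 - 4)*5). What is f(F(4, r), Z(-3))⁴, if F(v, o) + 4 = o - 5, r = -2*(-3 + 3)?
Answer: 83521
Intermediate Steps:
r = 0 (r = -2*0 = 0)
F(v, o) = -9 + o (F(v, o) = -4 + (o - 5) = -4 + (-5 + o) = -9 + o)
c = 0 (c = 0*(-2*5) = 0*(-10) = 0)
Z(w) = 0
f(l, U) = 1 + 2*l (f(l, U) = 6 + (2*l - 5) = 6 + (-5 + 2*l) = 1 + 2*l)
f(F(4, r), Z(-3))⁴ = (1 + 2*(-9 + 0))⁴ = (1 + 2*(-9))⁴ = (1 - 18)⁴ = (-17)⁴ = 83521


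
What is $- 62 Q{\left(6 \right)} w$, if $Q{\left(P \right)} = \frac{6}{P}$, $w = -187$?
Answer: $11594$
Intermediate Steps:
$- 62 Q{\left(6 \right)} w = - 62 \cdot \frac{6}{6} \left(-187\right) = - 62 \cdot 6 \cdot \frac{1}{6} \left(-187\right) = \left(-62\right) 1 \left(-187\right) = \left(-62\right) \left(-187\right) = 11594$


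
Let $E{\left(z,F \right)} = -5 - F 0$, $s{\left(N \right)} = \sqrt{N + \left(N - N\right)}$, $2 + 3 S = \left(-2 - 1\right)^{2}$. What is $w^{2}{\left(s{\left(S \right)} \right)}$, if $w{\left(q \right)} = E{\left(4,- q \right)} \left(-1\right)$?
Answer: $25$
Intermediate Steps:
$S = \frac{7}{3}$ ($S = - \frac{2}{3} + \frac{\left(-2 - 1\right)^{2}}{3} = - \frac{2}{3} + \frac{\left(-3\right)^{2}}{3} = - \frac{2}{3} + \frac{1}{3} \cdot 9 = - \frac{2}{3} + 3 = \frac{7}{3} \approx 2.3333$)
$s{\left(N \right)} = \sqrt{N}$ ($s{\left(N \right)} = \sqrt{N + 0} = \sqrt{N}$)
$E{\left(z,F \right)} = -5$ ($E{\left(z,F \right)} = -5 - 0 = -5 + 0 = -5$)
$w{\left(q \right)} = 5$ ($w{\left(q \right)} = \left(-5\right) \left(-1\right) = 5$)
$w^{2}{\left(s{\left(S \right)} \right)} = 5^{2} = 25$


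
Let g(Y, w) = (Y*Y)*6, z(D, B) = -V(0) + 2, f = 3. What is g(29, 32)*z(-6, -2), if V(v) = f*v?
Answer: 10092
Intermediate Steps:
V(v) = 3*v
z(D, B) = 2 (z(D, B) = -3*0 + 2 = -1*0 + 2 = 0 + 2 = 2)
g(Y, w) = 6*Y² (g(Y, w) = Y²*6 = 6*Y²)
g(29, 32)*z(-6, -2) = (6*29²)*2 = (6*841)*2 = 5046*2 = 10092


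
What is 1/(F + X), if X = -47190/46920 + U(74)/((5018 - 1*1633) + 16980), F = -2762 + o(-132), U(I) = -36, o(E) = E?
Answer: -31850860/92208479289 ≈ -0.00034542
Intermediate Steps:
F = -2894 (F = -2762 - 132 = -2894)
X = -32090449/31850860 (X = -47190/46920 - 36/((5018 - 1*1633) + 16980) = -47190*1/46920 - 36/((5018 - 1633) + 16980) = -1573/1564 - 36/(3385 + 16980) = -1573/1564 - 36/20365 = -32090449/31850860 ≈ -1.0075)
1/(F + X) = 1/(-2894 - 32090449/31850860) = 1/(-92208479289/31850860) = -31850860/92208479289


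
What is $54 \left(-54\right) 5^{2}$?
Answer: $-72900$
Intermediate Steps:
$54 \left(-54\right) 5^{2} = \left(-2916\right) 25 = -72900$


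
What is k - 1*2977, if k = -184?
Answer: -3161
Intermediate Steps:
k - 1*2977 = -184 - 1*2977 = -184 - 2977 = -3161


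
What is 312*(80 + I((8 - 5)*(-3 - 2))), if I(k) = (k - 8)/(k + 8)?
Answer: 181896/7 ≈ 25985.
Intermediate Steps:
I(k) = (-8 + k)/(8 + k)
312*(80 + I((8 - 5)*(-3 - 2))) = 312*(80 + (-8 + (8 - 5)*(-3 - 2))/(8 + (8 - 5)*(-3 - 2))) = 312*(80 + (-8 + 3*(-5))/(8 + 3*(-5))) = 312*(80 + (-8 - 15)/(8 - 15)) = 312*(80 - 23/(-7)) = 312*(80 - ⅐*(-23)) = 312*(80 + 23/7) = 312*(583/7) = 181896/7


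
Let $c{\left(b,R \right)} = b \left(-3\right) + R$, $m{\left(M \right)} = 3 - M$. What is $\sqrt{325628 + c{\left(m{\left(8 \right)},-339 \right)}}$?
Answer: $2 \sqrt{81326} \approx 570.35$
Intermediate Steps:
$c{\left(b,R \right)} = R - 3 b$ ($c{\left(b,R \right)} = - 3 b + R = R - 3 b$)
$\sqrt{325628 + c{\left(m{\left(8 \right)},-339 \right)}} = \sqrt{325628 - \left(339 + 3 \left(3 - 8\right)\right)} = \sqrt{325628 - 324} = \sqrt{325304} = 2 \sqrt{81326}$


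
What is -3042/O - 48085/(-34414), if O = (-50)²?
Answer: 1940639/10754375 ≈ 0.18045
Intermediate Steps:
O = 2500
-3042/O - 48085/(-34414) = -3042/2500 - 48085/(-34414) = -3042*1/2500 - 48085*(-1/34414) = -1521/1250 + 48085/34414 = 1940639/10754375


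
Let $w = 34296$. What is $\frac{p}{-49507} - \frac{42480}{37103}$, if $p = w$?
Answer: $- \frac{3375541848}{1836858221} \approx -1.8377$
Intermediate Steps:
$p = 34296$
$\frac{p}{-49507} - \frac{42480}{37103} = \frac{34296}{-49507} - \frac{42480}{37103} = 34296 \left(- \frac{1}{49507}\right) - \frac{42480}{37103} = - \frac{34296}{49507} - \frac{42480}{37103} = - \frac{3375541848}{1836858221}$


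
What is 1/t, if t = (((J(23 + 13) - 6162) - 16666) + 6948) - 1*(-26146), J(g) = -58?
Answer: 1/10208 ≈ 9.7962e-5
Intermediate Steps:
t = 10208 (t = (((-58 - 6162) - 16666) + 6948) - 1*(-26146) = ((-6220 - 16666) + 6948) + 26146 = (-22886 + 6948) + 26146 = -15938 + 26146 = 10208)
1/t = 1/10208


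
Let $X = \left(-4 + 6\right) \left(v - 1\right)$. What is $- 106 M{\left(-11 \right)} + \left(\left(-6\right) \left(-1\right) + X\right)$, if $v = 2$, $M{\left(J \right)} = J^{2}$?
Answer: $-12818$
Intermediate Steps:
$X = 2$ ($X = \left(-4 + 6\right) \left(2 - 1\right) = 2 \cdot 1 = 2$)
$- 106 M{\left(-11 \right)} + \left(\left(-6\right) \left(-1\right) + X\right) = - 106 \left(-11\right)^{2} + \left(\left(-6\right) \left(-1\right) + 2\right) = \left(-106\right) 121 + \left(6 + 2\right) = -12826 + 8 = -12818$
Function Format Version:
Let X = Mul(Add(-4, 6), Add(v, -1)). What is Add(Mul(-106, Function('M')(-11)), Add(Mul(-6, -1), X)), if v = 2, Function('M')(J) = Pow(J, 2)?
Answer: -12818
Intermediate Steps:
X = 2 (X = Mul(Add(-4, 6), Add(2, -1)) = Mul(2, 1) = 2)
Add(Mul(-106, Function('M')(-11)), Add(Mul(-6, -1), X)) = Add(Mul(-106, Pow(-11, 2)), Add(Mul(-6, -1), 2)) = Add(Mul(-106, 121), Add(6, 2)) = Add(-12826, 8) = -12818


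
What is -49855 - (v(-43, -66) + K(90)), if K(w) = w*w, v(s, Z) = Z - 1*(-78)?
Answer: -57967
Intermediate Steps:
v(s, Z) = 78 + Z (v(s, Z) = Z + 78 = 78 + Z)
K(w) = w**2
-49855 - (v(-43, -66) + K(90)) = -49855 - ((78 - 66) + 90**2) = -49855 - (12 + 8100) = -49855 - 1*8112 = -49855 - 8112 = -57967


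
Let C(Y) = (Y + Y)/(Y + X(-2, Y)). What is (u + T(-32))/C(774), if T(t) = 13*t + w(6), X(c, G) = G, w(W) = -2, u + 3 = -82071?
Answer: -82492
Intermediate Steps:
u = -82074 (u = -3 - 82071 = -82074)
C(Y) = 1 (C(Y) = (Y + Y)/(Y + Y) = (2*Y)/((2*Y)) = (2*Y)*(1/(2*Y)) = 1)
T(t) = -2 + 13*t (T(t) = 13*t - 2 = -2 + 13*t)
(u + T(-32))/C(774) = (-82074 + (-2 + 13*(-32)))/1 = (-82074 + (-2 - 416))*1 = (-82074 - 418)*1 = -82492*1 = -82492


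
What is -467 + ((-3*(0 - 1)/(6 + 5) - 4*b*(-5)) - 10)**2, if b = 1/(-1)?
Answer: 50422/121 ≈ 416.71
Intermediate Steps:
b = -1 (b = 1*(-1) = -1)
-467 + ((-3*(0 - 1)/(6 + 5) - 4*b*(-5)) - 10)**2 = -467 + ((-3*(0 - 1)/(6 + 5) - 4*(-1)*(-5)) - 10)**2 = -467 + ((-(-3)/11 + 4*(-5)) - 10)**2 = -467 + ((-(-3)/11 - 20) - 10)**2 = -467 + ((-3*(-1/11) - 20) - 10)**2 = -467 + ((3/11 - 20) - 10)**2 = -467 + (-217/11 - 10)**2 = -467 + (-327/11)**2 = -467 + 106929/121 = 50422/121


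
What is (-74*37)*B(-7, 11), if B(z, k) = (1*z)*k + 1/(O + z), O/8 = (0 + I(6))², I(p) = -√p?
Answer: 8641128/41 ≈ 2.1076e+5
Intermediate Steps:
O = 48 (O = 8*(0 - √6)² = 8*(-√6)² = 8*6 = 48)
B(z, k) = 1/(48 + z) + k*z (B(z, k) = (1*z)*k + 1/(48 + z) = z*k + 1/(48 + z) = k*z + 1/(48 + z) = 1/(48 + z) + k*z)
(-74*37)*B(-7, 11) = (-74*37)*((1 + 11*(-7)² + 48*11*(-7))/(48 - 7)) = -2738*(1 + 11*49 - 3696)/41 = -2738*(1 + 539 - 3696)/41 = -2738*(-3156)/41 = -2738*(-3156/41) = 8641128/41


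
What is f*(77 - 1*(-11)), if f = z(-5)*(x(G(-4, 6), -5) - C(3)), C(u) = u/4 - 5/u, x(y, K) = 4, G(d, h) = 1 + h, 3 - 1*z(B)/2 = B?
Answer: 20768/3 ≈ 6922.7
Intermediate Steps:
z(B) = 6 - 2*B
C(u) = -5/u + u/4 (C(u) = u*(1/4) - 5/u = u/4 - 5/u = -5/u + u/4)
f = 236/3 (f = (6 - 2*(-5))*(4 - (-5/3 + (1/4)*3)) = (6 + 10)*(4 - (-5*1/3 + 3/4)) = 16*(4 - (-5/3 + 3/4)) = 16*(4 - 1*(-11/12)) = 16*(4 + 11/12) = 16*(59/12) = 236/3 ≈ 78.667)
f*(77 - 1*(-11)) = 236*(77 - 1*(-11))/3 = 236*(77 + 11)/3 = (236/3)*88 = 20768/3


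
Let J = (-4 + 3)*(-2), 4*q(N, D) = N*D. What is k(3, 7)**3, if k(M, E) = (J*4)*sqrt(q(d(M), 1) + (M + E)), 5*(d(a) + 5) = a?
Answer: 11392*sqrt(890)/25 ≈ 13594.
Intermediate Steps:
d(a) = -5 + a/5
q(N, D) = D*N/4 (q(N, D) = (N*D)/4 = (D*N)/4 = D*N/4)
J = 2 (J = -1*(-2) = 2)
k(M, E) = 8*sqrt(-5/4 + E + 21*M/20) (k(M, E) = (2*4)*sqrt((1/4)*1*(-5 + M/5) + (M + E)) = 8*sqrt((-5/4 + M/20) + (E + M)) = 8*sqrt(-5/4 + E + 21*M/20))
k(3, 7)**3 = (4*sqrt(-125 + 100*7 + 105*3)/5)**3 = (4*sqrt(-125 + 700 + 315)/5)**3 = (4*sqrt(890)/5)**3 = 11392*sqrt(890)/25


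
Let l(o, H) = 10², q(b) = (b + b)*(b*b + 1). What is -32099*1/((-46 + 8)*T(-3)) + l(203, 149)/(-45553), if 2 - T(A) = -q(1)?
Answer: 1462182947/10386084 ≈ 140.78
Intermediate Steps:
q(b) = 2*b*(1 + b²) (q(b) = (2*b)*(b² + 1) = (2*b)*(1 + b²) = 2*b*(1 + b²))
T(A) = 6 (T(A) = 2 - (-1)*2*1*(1 + 1²) = 2 - (-1)*2*1*(1 + 1) = 2 - (-1)*2*1*2 = 2 - (-1)*4 = 2 - 1*(-4) = 2 + 4 = 6)
l(o, H) = 100
-32099*1/((-46 + 8)*T(-3)) + l(203, 149)/(-45553) = -32099*1/(6*(-46 + 8)) + 100/(-45553) = -32099/(6*(-38)) + 100*(-1/45553) = -32099/(-228) - 100/45553 = -32099*(-1/228) - 100/45553 = 32099/228 - 100/45553 = 1462182947/10386084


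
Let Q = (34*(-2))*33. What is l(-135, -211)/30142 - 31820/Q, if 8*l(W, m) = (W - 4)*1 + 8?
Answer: 1918163389/135277296 ≈ 14.179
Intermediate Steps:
Q = -2244 (Q = -68*33 = -2244)
l(W, m) = ½ + W/8 (l(W, m) = ((W - 4)*1 + 8)/8 = ((-4 + W)*1 + 8)/8 = ((-4 + W) + 8)/8 = (4 + W)/8 = ½ + W/8)
l(-135, -211)/30142 - 31820/Q = (½ + (⅛)*(-135))/30142 - 31820/(-2244) = (½ - 135/8)*(1/30142) - 31820*(-1/2244) = -131/8*1/30142 + 7955/561 = -131/241136 + 7955/561 = 1918163389/135277296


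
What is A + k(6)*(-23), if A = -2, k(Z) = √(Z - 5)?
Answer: -25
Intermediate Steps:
k(Z) = √(-5 + Z)
A + k(6)*(-23) = -2 + √(-5 + 6)*(-23) = -2 + √1*(-23) = -2 + 1*(-23) = -2 - 23 = -25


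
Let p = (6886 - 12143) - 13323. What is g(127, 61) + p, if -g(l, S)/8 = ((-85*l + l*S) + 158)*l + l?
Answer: 2916644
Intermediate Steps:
g(l, S) = -8*l - 8*l*(158 - 85*l + S*l) (g(l, S) = -8*(((-85*l + l*S) + 158)*l + l) = -8*(((-85*l + S*l) + 158)*l + l) = -8*((158 - 85*l + S*l)*l + l) = -8*(l*(158 - 85*l + S*l) + l) = -8*(l + l*(158 - 85*l + S*l)) = -8*l - 8*l*(158 - 85*l + S*l))
p = -18580 (p = -5257 - 13323 = -18580)
g(127, 61) + p = 8*127*(-159 + 85*127 - 1*61*127) - 18580 = 8*127*(-159 + 10795 - 7747) - 18580 = 8*127*2889 - 18580 = 2935224 - 18580 = 2916644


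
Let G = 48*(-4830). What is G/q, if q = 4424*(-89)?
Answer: 4140/7031 ≈ 0.58882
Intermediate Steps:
G = -231840
q = -393736
G/q = -231840/(-393736) = -231840*(-1/393736) = 4140/7031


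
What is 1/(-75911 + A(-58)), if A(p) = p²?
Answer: -1/72547 ≈ -1.3784e-5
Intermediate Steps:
1/(-75911 + A(-58)) = 1/(-75911 + (-58)²) = 1/(-75911 + 3364) = 1/(-72547) = -1/72547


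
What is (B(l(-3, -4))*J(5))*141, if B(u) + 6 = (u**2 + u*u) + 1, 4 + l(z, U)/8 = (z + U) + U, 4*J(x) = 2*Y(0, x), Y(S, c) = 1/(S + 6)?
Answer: 1353365/4 ≈ 3.3834e+5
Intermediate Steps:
Y(S, c) = 1/(6 + S)
J(x) = 1/12 (J(x) = (2/(6 + 0))/4 = (2/6)/4 = (2*(1/6))/4 = (1/4)*(1/3) = 1/12)
l(z, U) = -32 + 8*z + 16*U (l(z, U) = -32 + 8*((z + U) + U) = -32 + 8*((U + z) + U) = -32 + 8*(z + 2*U) = -32 + (8*z + 16*U) = -32 + 8*z + 16*U)
B(u) = -5 + 2*u**2 (B(u) = -6 + ((u**2 + u*u) + 1) = -6 + ((u**2 + u**2) + 1) = -6 + (2*u**2 + 1) = -6 + (1 + 2*u**2) = -5 + 2*u**2)
(B(l(-3, -4))*J(5))*141 = ((-5 + 2*(-32 + 8*(-3) + 16*(-4))**2)*(1/12))*141 = ((-5 + 2*(-32 - 24 - 64)**2)*(1/12))*141 = ((-5 + 2*(-120)**2)*(1/12))*141 = ((-5 + 2*14400)*(1/12))*141 = ((-5 + 28800)*(1/12))*141 = (28795*(1/12))*141 = (28795/12)*141 = 1353365/4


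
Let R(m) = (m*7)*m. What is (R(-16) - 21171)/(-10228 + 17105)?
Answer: -19379/6877 ≈ -2.8179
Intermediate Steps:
R(m) = 7*m**2 (R(m) = (7*m)*m = 7*m**2)
(R(-16) - 21171)/(-10228 + 17105) = (7*(-16)**2 - 21171)/(-10228 + 17105) = (7*256 - 21171)/6877 = (1792 - 21171)*(1/6877) = -19379*1/6877 = -19379/6877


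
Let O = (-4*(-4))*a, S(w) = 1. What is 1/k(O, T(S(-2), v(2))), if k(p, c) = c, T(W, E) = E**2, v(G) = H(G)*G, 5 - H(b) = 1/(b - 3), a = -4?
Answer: 1/144 ≈ 0.0069444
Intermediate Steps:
H(b) = 5 - 1/(-3 + b) (H(b) = 5 - 1/(b - 3) = 5 - 1/(-3 + b))
v(G) = G*(-16 + 5*G)/(-3 + G) (v(G) = ((-16 + 5*G)/(-3 + G))*G = G*(-16 + 5*G)/(-3 + G))
O = -64 (O = -4*(-4)*(-4) = 16*(-4) = -64)
1/k(O, T(S(-2), v(2))) = 1/((2*(-16 + 5*2)/(-3 + 2))**2) = 1/((2*(-16 + 10)/(-1))**2) = 1/((2*(-1)*(-6))**2) = 1/(12**2) = 1/144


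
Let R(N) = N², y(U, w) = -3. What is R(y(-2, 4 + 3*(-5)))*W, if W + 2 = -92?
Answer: -846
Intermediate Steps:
W = -94 (W = -2 - 92 = -94)
R(y(-2, 4 + 3*(-5)))*W = (-3)²*(-94) = 9*(-94) = -846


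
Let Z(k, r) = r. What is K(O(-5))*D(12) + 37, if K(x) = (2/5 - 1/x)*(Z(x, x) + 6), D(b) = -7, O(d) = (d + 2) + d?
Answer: 887/20 ≈ 44.350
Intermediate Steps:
O(d) = 2 + 2*d (O(d) = (2 + d) + d = 2 + 2*d)
K(x) = (6 + x)*(⅖ - 1/x) (K(x) = (2/5 - 1/x)*(x + 6) = (2*(⅕) - 1/x)*(6 + x) = (⅖ - 1/x)*(6 + x) = (6 + x)*(⅖ - 1/x))
K(O(-5))*D(12) + 37 = (7/5 - 6/(2 + 2*(-5)) + 2*(2 + 2*(-5))/5)*(-7) + 37 = (7/5 - 6/(2 - 10) + 2*(2 - 10)/5)*(-7) + 37 = (7/5 - 6/(-8) + (⅖)*(-8))*(-7) + 37 = (7/5 - 6*(-⅛) - 16/5)*(-7) + 37 = (7/5 + ¾ - 16/5)*(-7) + 37 = -21/20*(-7) + 37 = 147/20 + 37 = 887/20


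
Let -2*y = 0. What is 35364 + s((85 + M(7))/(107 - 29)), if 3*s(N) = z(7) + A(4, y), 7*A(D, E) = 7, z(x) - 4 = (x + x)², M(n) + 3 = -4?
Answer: 35431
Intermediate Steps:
M(n) = -7 (M(n) = -3 - 4 = -7)
y = 0 (y = -½*0 = 0)
z(x) = 4 + 4*x² (z(x) = 4 + (x + x)² = 4 + (2*x)² = 4 + 4*x²)
A(D, E) = 1 (A(D, E) = (⅐)*7 = 1)
s(N) = 67 (s(N) = ((4 + 4*7²) + 1)/3 = ((4 + 4*49) + 1)/3 = ((4 + 196) + 1)/3 = (200 + 1)/3 = (⅓)*201 = 67)
35364 + s((85 + M(7))/(107 - 29)) = 35364 + 67 = 35431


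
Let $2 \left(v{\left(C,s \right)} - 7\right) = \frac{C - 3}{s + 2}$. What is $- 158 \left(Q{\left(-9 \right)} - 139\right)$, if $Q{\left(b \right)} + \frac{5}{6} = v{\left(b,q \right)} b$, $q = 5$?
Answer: $\frac{647405}{21} \approx 30829.0$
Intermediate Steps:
$v{\left(C,s \right)} = 7 + \frac{-3 + C}{2 \left(2 + s\right)}$ ($v{\left(C,s \right)} = 7 + \frac{\left(C - 3\right) \frac{1}{s + 2}}{2} = 7 + \frac{\left(-3 + C\right) \frac{1}{2 + s}}{2} = 7 + \frac{\frac{1}{2 + s} \left(-3 + C\right)}{2} = 7 + \frac{-3 + C}{2 \left(2 + s\right)}$)
$Q{\left(b \right)} = - \frac{5}{6} + b \left(\frac{95}{14} + \frac{b}{14}\right)$ ($Q{\left(b \right)} = - \frac{5}{6} + \frac{25 + b + 14 \cdot 5}{2 \left(2 + 5\right)} b = - \frac{5}{6} + \frac{25 + b + 70}{2 \cdot 7} b = - \frac{5}{6} + \frac{1}{2} \cdot \frac{1}{7} \left(95 + b\right) b = - \frac{5}{6} + \left(\frac{95}{14} + \frac{b}{14}\right) b = - \frac{5}{6} + b \left(\frac{95}{14} + \frac{b}{14}\right)$)
$- 158 \left(Q{\left(-9 \right)} - 139\right) = - 158 \left(\left(- \frac{5}{6} + \frac{1}{14} \left(-9\right) \left(95 - 9\right)\right) - 139\right) = - 158 \left(\left(- \frac{5}{6} + \frac{1}{14} \left(-9\right) 86\right) - 139\right) = - 158 \left(\left(- \frac{5}{6} - \frac{387}{7}\right) - 139\right) = - 158 \left(- \frac{2357}{42} - 139\right) = \left(-158\right) \left(- \frac{8195}{42}\right) = \frac{647405}{21}$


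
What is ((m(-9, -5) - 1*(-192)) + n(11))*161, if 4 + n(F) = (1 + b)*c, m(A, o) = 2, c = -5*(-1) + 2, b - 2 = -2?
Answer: 31717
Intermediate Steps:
b = 0 (b = 2 - 2 = 0)
c = 7 (c = 5 + 2 = 7)
n(F) = 3 (n(F) = -4 + (1 + 0)*7 = -4 + 1*7 = -4 + 7 = 3)
((m(-9, -5) - 1*(-192)) + n(11))*161 = ((2 - 1*(-192)) + 3)*161 = ((2 + 192) + 3)*161 = (194 + 3)*161 = 197*161 = 31717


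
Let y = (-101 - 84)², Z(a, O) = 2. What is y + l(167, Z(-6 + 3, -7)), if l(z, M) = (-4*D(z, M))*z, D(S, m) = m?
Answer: 32889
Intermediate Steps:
l(z, M) = -4*M*z (l(z, M) = (-4*M)*z = -4*M*z)
y = 34225 (y = (-185)² = 34225)
y + l(167, Z(-6 + 3, -7)) = 34225 - 4*2*167 = 34225 - 1336 = 32889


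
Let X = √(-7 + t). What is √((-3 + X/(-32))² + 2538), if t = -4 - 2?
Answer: √(2608115 + 192*I*√13)/32 ≈ 50.468 + 0.0066978*I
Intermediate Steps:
t = -6
X = I*√13 (X = √(-7 - 6) = √(-13) = I*√13 ≈ 3.6056*I)
√((-3 + X/(-32))² + 2538) = √((-3 + (I*√13)/(-32))² + 2538) = √((-3 + (I*√13)*(-1/32))² + 2538) = √((-3 - I*√13/32)² + 2538) = √(2538 + (-3 - I*√13/32)²)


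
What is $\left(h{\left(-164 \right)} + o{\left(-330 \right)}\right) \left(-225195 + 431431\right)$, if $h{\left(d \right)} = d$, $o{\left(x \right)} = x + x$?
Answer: $-169938464$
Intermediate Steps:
$o{\left(x \right)} = 2 x$
$\left(h{\left(-164 \right)} + o{\left(-330 \right)}\right) \left(-225195 + 431431\right) = \left(-164 + 2 \left(-330\right)\right) \left(-225195 + 431431\right) = \left(-164 - 660\right) 206236 = \left(-824\right) 206236 = -169938464$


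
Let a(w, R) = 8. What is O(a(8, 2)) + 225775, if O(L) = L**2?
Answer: 225839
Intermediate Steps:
O(a(8, 2)) + 225775 = 8**2 + 225775 = 64 + 225775 = 225839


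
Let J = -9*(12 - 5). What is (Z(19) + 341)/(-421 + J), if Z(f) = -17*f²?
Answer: 1449/121 ≈ 11.975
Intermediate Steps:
J = -63 (J = -9*7 = -63)
(Z(19) + 341)/(-421 + J) = (-17*19² + 341)/(-421 - 63) = (-17*361 + 341)/(-484) = (-6137 + 341)*(-1/484) = -5796*(-1/484) = 1449/121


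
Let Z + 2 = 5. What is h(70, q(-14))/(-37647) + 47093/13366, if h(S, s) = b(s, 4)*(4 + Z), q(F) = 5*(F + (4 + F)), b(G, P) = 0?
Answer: 47093/13366 ≈ 3.5233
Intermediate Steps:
Z = 3 (Z = -2 + 5 = 3)
q(F) = 20 + 10*F (q(F) = 5*(4 + 2*F) = 20 + 10*F)
h(S, s) = 0 (h(S, s) = 0*(4 + 3) = 0*7 = 0)
h(70, q(-14))/(-37647) + 47093/13366 = 0/(-37647) + 47093/13366 = 0*(-1/37647) + 47093*(1/13366) = 0 + 47093/13366 = 47093/13366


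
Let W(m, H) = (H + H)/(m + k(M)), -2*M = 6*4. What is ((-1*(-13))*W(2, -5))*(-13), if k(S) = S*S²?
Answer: -845/863 ≈ -0.97914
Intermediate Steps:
M = -12 (M = -3*4 = -½*24 = -12)
k(S) = S³
W(m, H) = 2*H/(-1728 + m) (W(m, H) = (H + H)/(m + (-12)³) = (2*H)/(m - 1728) = (2*H)/(-1728 + m) = 2*H/(-1728 + m))
((-1*(-13))*W(2, -5))*(-13) = ((-1*(-13))*(2*(-5)/(-1728 + 2)))*(-13) = (13*(2*(-5)/(-1726)))*(-13) = (13*(2*(-5)*(-1/1726)))*(-13) = (13*(5/863))*(-13) = (65/863)*(-13) = -845/863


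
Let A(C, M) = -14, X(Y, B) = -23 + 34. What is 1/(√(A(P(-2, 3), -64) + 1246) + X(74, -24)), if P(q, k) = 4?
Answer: -1/101 + 4*√77/1111 ≈ 0.021692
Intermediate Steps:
X(Y, B) = 11
1/(√(A(P(-2, 3), -64) + 1246) + X(74, -24)) = 1/(√(-14 + 1246) + 11) = 1/(√1232 + 11) = 1/(4*√77 + 11) = 1/(11 + 4*√77)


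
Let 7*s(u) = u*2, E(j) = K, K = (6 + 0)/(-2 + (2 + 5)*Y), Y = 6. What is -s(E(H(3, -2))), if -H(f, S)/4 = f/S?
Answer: -3/70 ≈ -0.042857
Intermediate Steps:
H(f, S) = -4*f/S
K = 3/20 (K = (6 + 0)/(-2 + (2 + 5)*6) = 6/(-2 + 7*6) = 6/(-2 + 42) = 6/40 = 6*(1/40) = 3/20 ≈ 0.15000)
E(j) = 3/20
s(u) = 2*u/7 (s(u) = (u*2)/7 = (2*u)/7 = 2*u/7)
-s(E(H(3, -2))) = -2*3/(7*20) = -1*3/70 = -3/70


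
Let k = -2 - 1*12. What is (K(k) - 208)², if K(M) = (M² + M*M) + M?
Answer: 28900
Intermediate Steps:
k = -14 (k = -2 - 12 = -14)
K(M) = M + 2*M² (K(M) = (M² + M²) + M = 2*M² + M = M + 2*M²)
(K(k) - 208)² = (-14*(1 + 2*(-14)) - 208)² = (-14*(1 - 28) - 208)² = (-14*(-27) - 208)² = (378 - 208)² = 170² = 28900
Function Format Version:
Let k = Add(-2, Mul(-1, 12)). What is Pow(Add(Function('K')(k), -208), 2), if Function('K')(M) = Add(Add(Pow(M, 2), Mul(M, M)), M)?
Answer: 28900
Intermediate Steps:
k = -14 (k = Add(-2, -12) = -14)
Function('K')(M) = Add(M, Mul(2, Pow(M, 2))) (Function('K')(M) = Add(Add(Pow(M, 2), Pow(M, 2)), M) = Add(Mul(2, Pow(M, 2)), M) = Add(M, Mul(2, Pow(M, 2))))
Pow(Add(Function('K')(k), -208), 2) = Pow(Add(Mul(-14, Add(1, Mul(2, -14))), -208), 2) = Pow(Add(Mul(-14, Add(1, -28)), -208), 2) = Pow(Add(Mul(-14, -27), -208), 2) = Pow(Add(378, -208), 2) = Pow(170, 2) = 28900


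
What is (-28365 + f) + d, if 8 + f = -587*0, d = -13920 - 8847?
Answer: -51140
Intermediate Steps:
d = -22767
f = -8 (f = -8 - 587*0 = -8 + 0 = -8)
(-28365 + f) + d = (-28365 - 8) - 22767 = -28373 - 22767 = -51140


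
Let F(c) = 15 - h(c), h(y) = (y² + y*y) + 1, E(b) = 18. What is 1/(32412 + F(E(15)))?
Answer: 1/31778 ≈ 3.1468e-5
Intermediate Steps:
h(y) = 1 + 2*y² (h(y) = (y² + y²) + 1 = 2*y² + 1 = 1 + 2*y²)
F(c) = 14 - 2*c² (F(c) = 15 - (1 + 2*c²) = 15 + (-1 - 2*c²) = 14 - 2*c²)
1/(32412 + F(E(15))) = 1/(32412 + (14 - 2*18²)) = 1/(32412 + (14 - 2*324)) = 1/(32412 + (14 - 648)) = 1/(32412 - 634) = 1/31778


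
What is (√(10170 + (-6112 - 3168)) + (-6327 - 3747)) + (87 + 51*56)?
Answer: -7131 + √890 ≈ -7101.2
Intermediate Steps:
(√(10170 + (-6112 - 3168)) + (-6327 - 3747)) + (87 + 51*56) = (√(10170 - 9280) - 10074) + (87 + 2856) = (√890 - 10074) + 2943 = (-10074 + √890) + 2943 = -7131 + √890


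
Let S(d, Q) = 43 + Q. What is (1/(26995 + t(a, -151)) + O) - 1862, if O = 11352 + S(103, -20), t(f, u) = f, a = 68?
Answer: 257450320/27063 ≈ 9513.0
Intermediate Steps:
O = 11375 (O = 11352 + (43 - 20) = 11352 + 23 = 11375)
(1/(26995 + t(a, -151)) + O) - 1862 = (1/(26995 + 68) + 11375) - 1862 = (1/27063 + 11375) - 1862 = 307841626/27063 - 1862 = 257450320/27063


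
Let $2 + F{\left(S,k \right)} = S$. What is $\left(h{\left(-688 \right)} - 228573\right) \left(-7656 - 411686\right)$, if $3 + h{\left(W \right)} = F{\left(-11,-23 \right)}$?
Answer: $95856968438$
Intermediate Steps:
$F{\left(S,k \right)} = -2 + S$
$h{\left(W \right)} = -16$ ($h{\left(W \right)} = -3 - 13 = -16$)
$\left(h{\left(-688 \right)} - 228573\right) \left(-7656 - 411686\right) = \left(-16 - 228573\right) \left(-7656 - 411686\right) = \left(-228589\right) \left(-419342\right) = 95856968438$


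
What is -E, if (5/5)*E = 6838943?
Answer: -6838943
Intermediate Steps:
E = 6838943
-E = -1*6838943 = -6838943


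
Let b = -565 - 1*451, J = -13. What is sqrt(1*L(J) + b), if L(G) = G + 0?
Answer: 7*I*sqrt(21) ≈ 32.078*I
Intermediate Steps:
L(G) = G
b = -1016 (b = -565 - 451 = -1016)
sqrt(1*L(J) + b) = sqrt(1*(-13) - 1016) = sqrt(-13 - 1016) = sqrt(-1029) = 7*I*sqrt(21)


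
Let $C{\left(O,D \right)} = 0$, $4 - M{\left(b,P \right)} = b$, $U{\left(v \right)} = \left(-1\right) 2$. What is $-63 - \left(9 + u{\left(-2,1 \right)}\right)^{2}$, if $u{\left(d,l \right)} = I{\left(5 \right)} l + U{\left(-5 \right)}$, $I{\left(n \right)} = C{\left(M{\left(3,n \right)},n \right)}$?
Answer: $-112$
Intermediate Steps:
$U{\left(v \right)} = -2$
$M{\left(b,P \right)} = 4 - b$
$I{\left(n \right)} = 0$
$u{\left(d,l \right)} = -2$ ($u{\left(d,l \right)} = 0 l - 2 = 0 - 2 = -2$)
$-63 - \left(9 + u{\left(-2,1 \right)}\right)^{2} = -63 - \left(9 - 2\right)^{2} = -63 - 7^{2} = -63 - 49 = -112$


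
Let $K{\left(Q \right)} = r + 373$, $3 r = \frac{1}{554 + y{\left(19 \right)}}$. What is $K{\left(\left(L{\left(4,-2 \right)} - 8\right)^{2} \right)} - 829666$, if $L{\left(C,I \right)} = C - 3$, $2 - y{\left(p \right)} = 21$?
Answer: $- \frac{1331015264}{1605} \approx -8.2929 \cdot 10^{5}$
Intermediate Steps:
$y{\left(p \right)} = -19$ ($y{\left(p \right)} = 2 - 21 = -19$)
$L{\left(C,I \right)} = -3 + C$
$r = \frac{1}{1605}$ ($r = \frac{1}{3 \left(554 - 19\right)} = \frac{1}{3 \cdot 535} = \frac{1}{3} \cdot \frac{1}{535} = \frac{1}{1605} \approx 0.00062305$)
$K{\left(Q \right)} = \frac{598666}{1605}$ ($K{\left(Q \right)} = \frac{1}{1605} + 373 = \frac{598666}{1605}$)
$K{\left(\left(L{\left(4,-2 \right)} - 8\right)^{2} \right)} - 829666 = \frac{598666}{1605} - 829666 = - \frac{1331015264}{1605}$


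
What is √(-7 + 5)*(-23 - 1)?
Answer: -24*I*√2 ≈ -33.941*I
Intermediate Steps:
√(-7 + 5)*(-23 - 1) = √(-2)*(-24) = (I*√2)*(-24) = -24*I*√2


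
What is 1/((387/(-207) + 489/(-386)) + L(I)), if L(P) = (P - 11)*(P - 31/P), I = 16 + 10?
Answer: 57707/21292670 ≈ 0.0027102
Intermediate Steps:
I = 26
L(P) = (-11 + P)*(P - 31/P)
1/((387/(-207) + 489/(-386)) + L(I)) = 1/((387/(-207) + 489/(-386)) + (-31 + 26**2 - 11*26 + 341/26)) = 1/((387*(-1/207) + 489*(-1/386)) + (-31 + 676 - 286 + 341*(1/26))) = 1/((-43/23 - 489/386) + (-31 + 676 - 286 + 341/26)) = 1/(-27845/8878 + 9675/26) = 1/(21292670/57707) = 57707/21292670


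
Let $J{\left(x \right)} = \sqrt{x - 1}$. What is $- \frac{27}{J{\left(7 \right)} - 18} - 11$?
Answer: $- \frac{502}{53} + \frac{9 \sqrt{6}}{106} \approx -9.2637$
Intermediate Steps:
$J{\left(x \right)} = \sqrt{-1 + x}$
$- \frac{27}{J{\left(7 \right)} - 18} - 11 = - \frac{27}{\sqrt{-1 + 7} - 18} - 11 = - \frac{27}{\sqrt{6} - 18} - 11 = - \frac{27}{-18 + \sqrt{6}} - 11 = -11 - \frac{27}{-18 + \sqrt{6}}$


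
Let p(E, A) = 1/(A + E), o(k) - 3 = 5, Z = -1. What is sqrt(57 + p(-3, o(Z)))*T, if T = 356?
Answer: 356*sqrt(1430)/5 ≈ 2692.5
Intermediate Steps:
o(k) = 8 (o(k) = 3 + 5 = 8)
sqrt(57 + p(-3, o(Z)))*T = sqrt(57 + 1/(8 - 3))*356 = sqrt(57 + 1/5)*356 = sqrt(286/5)*356 = (sqrt(1430)/5)*356 = 356*sqrt(1430)/5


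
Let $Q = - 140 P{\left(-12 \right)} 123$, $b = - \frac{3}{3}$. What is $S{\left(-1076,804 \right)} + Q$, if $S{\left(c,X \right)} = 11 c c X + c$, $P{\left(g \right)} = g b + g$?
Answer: $10239369868$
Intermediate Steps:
$b = -1$ ($b = \left(-3\right) \frac{1}{3} = -1$)
$P{\left(g \right)} = 0$ ($P{\left(g \right)} = g \left(-1\right) + g = - g + g = 0$)
$S{\left(c,X \right)} = c + 11 X c^{2}$ ($S{\left(c,X \right)} = 11 c^{2} X + c = 11 X c^{2} + c = c + 11 X c^{2}$)
$Q = 0$ ($Q = \left(-140\right) 0 \cdot 123 = 0 \cdot 123 = 0$)
$S{\left(-1076,804 \right)} + Q = - 1076 \left(1 + 11 \cdot 804 \left(-1076\right)\right) + 0 = - 1076 \left(1 - 9516144\right) + 0 = \left(-1076\right) \left(-9516143\right) + 0 = 10239369868 + 0 = 10239369868$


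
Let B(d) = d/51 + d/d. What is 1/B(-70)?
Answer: -51/19 ≈ -2.6842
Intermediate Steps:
B(d) = 1 + d/51 (B(d) = d*(1/51) + 1 = d/51 + 1 = 1 + d/51)
1/B(-70) = 1/(1 + (1/51)*(-70)) = 1/(1 - 70/51) = 1/(-19/51) = -51/19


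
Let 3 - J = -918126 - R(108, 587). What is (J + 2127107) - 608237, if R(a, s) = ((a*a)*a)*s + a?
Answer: 741888051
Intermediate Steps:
R(a, s) = a + s*a**3 (R(a, s) = (a**2*a)*s + a = a**3*s + a = s*a**3 + a = a + s*a**3)
J = 740369181 (J = 3 - (-918126 - (108 + 587*108**3)) = 3 - (-918126 - (108 + 587*1259712)) = 3 - (-918126 - (108 + 739450944)) = 3 - (-918126 - 1*739451052) = 3 - (-918126 - 739451052) = 3 - 1*(-740369178) = 3 + 740369178 = 740369181)
(J + 2127107) - 608237 = (740369181 + 2127107) - 608237 = 742496288 - 608237 = 741888051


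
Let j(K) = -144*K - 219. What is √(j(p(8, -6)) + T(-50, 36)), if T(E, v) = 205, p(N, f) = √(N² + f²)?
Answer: I*√1454 ≈ 38.131*I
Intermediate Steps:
j(K) = -219 - 144*K
√(j(p(8, -6)) + T(-50, 36)) = √((-219 - 144*√(8² + (-6)²)) + 205) = √((-219 - 144*√(64 + 36)) + 205) = √((-219 - 144*√100) + 205) = √((-219 - 144*10) + 205) = √((-219 - 1440) + 205) = √(-1659 + 205) = √(-1454) = I*√1454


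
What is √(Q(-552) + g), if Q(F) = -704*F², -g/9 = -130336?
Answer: 12*I*√1481518 ≈ 14606.0*I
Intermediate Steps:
g = 1173024 (g = -9*(-130336) = 1173024)
√(Q(-552) + g) = √(-704*(-552)² + 1173024) = √(-704*304704 + 1173024) = √(-214511616 + 1173024) = √(-213338592) = 12*I*√1481518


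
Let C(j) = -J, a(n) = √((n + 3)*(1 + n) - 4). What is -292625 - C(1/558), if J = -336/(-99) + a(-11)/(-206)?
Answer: -9656513/33 - √19/103 ≈ -2.9262e+5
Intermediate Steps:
a(n) = √(-4 + (1 + n)*(3 + n)) (a(n) = √((3 + n)*(1 + n) - 4) = √((1 + n)*(3 + n) - 4) = √(-4 + (1 + n)*(3 + n)))
J = 112/33 - √19/103 (J = -336/(-99) + √(-1 + (-11)² + 4*(-11))/(-206) = -336*(-1/99) + √(-1 + 121 - 44)*(-1/206) = 112/33 + √76*(-1/206) = 112/33 + (2*√19)*(-1/206) = 112/33 - √19/103 ≈ 3.3516)
C(j) = -112/33 + √19/103 (C(j) = -(112/33 - √19/103) = -112/33 + √19/103)
-292625 - C(1/558) = -292625 - (-112/33 + √19/103) = -292625 + (112/33 - √19/103) = -9656513/33 - √19/103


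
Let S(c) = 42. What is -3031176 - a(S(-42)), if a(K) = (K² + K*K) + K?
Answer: -3034746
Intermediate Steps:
a(K) = K + 2*K² (a(K) = (K² + K²) + K = 2*K² + K = K + 2*K²)
-3031176 - a(S(-42)) = -3031176 - 42*(1 + 2*42) = -3031176 - 42*(1 + 84) = -3031176 - 42*85 = -3031176 - 1*3570 = -3031176 - 3570 = -3034746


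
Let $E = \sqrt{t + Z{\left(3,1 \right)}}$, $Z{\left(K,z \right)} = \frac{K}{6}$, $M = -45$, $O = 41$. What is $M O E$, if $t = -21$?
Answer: $- \frac{1845 i \sqrt{82}}{2} \approx - 8353.6 i$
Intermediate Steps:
$Z{\left(K,z \right)} = \frac{K}{6}$ ($Z{\left(K,z \right)} = K \frac{1}{6} = \frac{K}{6}$)
$E = \frac{i \sqrt{82}}{2}$ ($E = \sqrt{-21 + \frac{1}{6} \cdot 3} = \sqrt{-21 + \frac{1}{2}} = \sqrt{- \frac{41}{2}} = \frac{i \sqrt{82}}{2} \approx 4.5277 i$)
$M O E = \left(-45\right) 41 \frac{i \sqrt{82}}{2} = - 1845 \frac{i \sqrt{82}}{2} = - \frac{1845 i \sqrt{82}}{2}$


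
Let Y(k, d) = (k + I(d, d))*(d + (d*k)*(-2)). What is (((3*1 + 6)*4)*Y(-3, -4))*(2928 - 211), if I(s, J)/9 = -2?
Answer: 57513456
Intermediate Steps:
I(s, J) = -18 (I(s, J) = 9*(-2) = -18)
Y(k, d) = (-18 + k)*(d - 2*d*k) (Y(k, d) = (k - 18)*(d + (d*k)*(-2)) = (-18 + k)*(d - 2*d*k))
(((3*1 + 6)*4)*Y(-3, -4))*(2928 - 211) = (((3*1 + 6)*4)*(-4*(-18 - 2*(-3)² + 37*(-3))))*(2928 - 211) = (((3 + 6)*4)*(-4*(-18 - 2*9 - 111)))*2717 = ((9*4)*(-4*(-18 - 18 - 111)))*2717 = (36*(-4*(-147)))*2717 = (36*588)*2717 = 21168*2717 = 57513456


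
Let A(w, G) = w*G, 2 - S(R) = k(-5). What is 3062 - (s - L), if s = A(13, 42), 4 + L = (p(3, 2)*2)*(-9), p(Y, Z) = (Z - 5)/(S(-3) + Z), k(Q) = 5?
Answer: 2458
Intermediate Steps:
S(R) = -3 (S(R) = 2 - 1*5 = 2 - 5 = -3)
p(Y, Z) = (-5 + Z)/(-3 + Z) (p(Y, Z) = (Z - 5)/(-3 + Z) = (-5 + Z)/(-3 + Z))
A(w, G) = G*w
L = -58 (L = -4 + (((-5 + 2)/(-3 + 2))*2)*(-9) = -4 + ((-3/(-1))*2)*(-9) = -4 + (-1*(-3)*2)*(-9) = -4 + (3*2)*(-9) = -4 + 6*(-9) = -4 - 54 = -58)
s = 546 (s = 42*13 = 546)
3062 - (s - L) = 3062 - (546 - 1*(-58)) = 3062 - (546 + 58) = 3062 - 1*604 = 3062 - 604 = 2458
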